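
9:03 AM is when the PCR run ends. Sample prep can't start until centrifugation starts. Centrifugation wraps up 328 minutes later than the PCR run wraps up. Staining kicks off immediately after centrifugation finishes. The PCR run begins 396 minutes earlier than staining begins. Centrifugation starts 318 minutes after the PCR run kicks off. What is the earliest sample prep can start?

1:13 PM

Centrifugation ends at 9:03 AM + 328 min = 2:31 PM.
So staining starts at 2:31 PM.
The PCR run starts at 2:31 PM − 396 min = 7:55 AM.
Centrifugation starts at 7:55 AM + 318 min = 1:13 PM.
Sample prep is bounded by centrifugation, so the earliest it can start is 1:13 PM.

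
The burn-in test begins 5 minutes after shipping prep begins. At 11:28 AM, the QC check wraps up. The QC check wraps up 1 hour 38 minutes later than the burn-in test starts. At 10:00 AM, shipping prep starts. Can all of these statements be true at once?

The burn-in test starts at 10:00 AM + 5 min = 10:05 AM.
The QC check ends at 10:05 AM + 98 min = 11:43 AM.
But the QC check is also said to end at 11:28 AM — a 15-minute conflict.

No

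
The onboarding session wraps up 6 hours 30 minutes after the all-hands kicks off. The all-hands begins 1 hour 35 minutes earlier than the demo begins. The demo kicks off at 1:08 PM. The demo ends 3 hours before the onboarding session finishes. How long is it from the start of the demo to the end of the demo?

1 hour 55 minutes

The all-hands starts at 1:08 PM − 95 min = 11:33 AM.
The onboarding session ends at 11:33 AM + 390 min = 6:03 PM.
The demo ends at 6:03 PM − 180 min = 3:03 PM.
From 1:08 PM to 3:03 PM is 1 hour 55 minutes.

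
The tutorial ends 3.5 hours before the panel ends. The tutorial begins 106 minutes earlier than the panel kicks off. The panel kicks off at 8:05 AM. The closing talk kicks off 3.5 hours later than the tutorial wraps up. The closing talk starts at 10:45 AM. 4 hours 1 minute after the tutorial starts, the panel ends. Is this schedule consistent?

No

The tutorial starts at 8:05 AM − 106 min = 6:19 AM.
The panel ends at 6:19 AM + 241 min = 10:20 AM.
The tutorial ends at 10:20 AM − 210 min = 6:50 AM.
The closing talk starts at 6:50 AM + 210 min = 10:20 AM.
But the closing talk is also said to start at 10:45 AM — a 25-minute conflict.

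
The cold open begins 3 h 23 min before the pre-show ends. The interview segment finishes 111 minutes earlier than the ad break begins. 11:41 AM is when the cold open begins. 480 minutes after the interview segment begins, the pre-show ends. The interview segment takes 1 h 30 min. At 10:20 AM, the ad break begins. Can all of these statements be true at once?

No

The interview segment ends at 10:20 AM − 111 min = 8:29 AM.
The interview segment starts at 8:29 AM − 90 min = 6:59 AM.
The pre-show ends at 6:59 AM + 480 min = 2:59 PM.
The cold open starts at 2:59 PM − 203 min = 11:36 AM.
But the cold open is also said to start at 11:41 AM — a 5-minute conflict.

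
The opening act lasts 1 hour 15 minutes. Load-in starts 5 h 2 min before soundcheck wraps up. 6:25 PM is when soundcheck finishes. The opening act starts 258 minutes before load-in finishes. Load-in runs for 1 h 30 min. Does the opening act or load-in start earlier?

Load-in starts at 6:25 PM − 302 min = 1:23 PM.
Load-in ends at 1:23 PM + 90 min = 2:53 PM.
The opening act starts at 2:53 PM − 258 min = 10:35 AM.
The opening act starts at 10:35 AM and load-in starts at 1:23 PM, so the opening act is first.

the opening act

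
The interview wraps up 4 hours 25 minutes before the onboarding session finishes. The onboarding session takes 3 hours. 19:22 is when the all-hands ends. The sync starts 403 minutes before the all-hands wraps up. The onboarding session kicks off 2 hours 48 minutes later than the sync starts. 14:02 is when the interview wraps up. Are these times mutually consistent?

Yes

The sync starts at 19:22 − 403 min = 12:39.
The onboarding session starts at 12:39 + 168 min = 15:27.
The onboarding session ends at 15:27 + 180 min = 18:27.
The interview ends at 18:27 − 265 min = 14:02.
That matches the stated 14:02, so the schedule is consistent.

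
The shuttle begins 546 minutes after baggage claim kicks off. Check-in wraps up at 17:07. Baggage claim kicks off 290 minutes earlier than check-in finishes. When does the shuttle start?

21:23

Baggage claim starts at 17:07 − 290 min = 12:17.
The shuttle starts at 12:17 + 546 min = 21:23.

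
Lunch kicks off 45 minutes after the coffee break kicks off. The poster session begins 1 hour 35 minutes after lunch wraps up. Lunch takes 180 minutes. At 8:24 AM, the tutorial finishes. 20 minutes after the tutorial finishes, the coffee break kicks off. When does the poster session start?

The coffee break starts at 8:24 AM + 20 min = 8:44 AM.
Lunch starts at 8:44 AM + 45 min = 9:29 AM.
Lunch ends at 9:29 AM + 180 min = 12:29 PM.
The poster session starts at 12:29 PM + 95 min = 2:04 PM.

2:04 PM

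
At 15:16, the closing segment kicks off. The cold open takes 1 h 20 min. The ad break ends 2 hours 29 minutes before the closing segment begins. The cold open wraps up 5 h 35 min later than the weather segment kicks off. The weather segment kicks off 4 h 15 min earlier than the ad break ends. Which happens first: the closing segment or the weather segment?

The ad break ends at 15:16 − 149 min = 12:47.
The weather segment starts at 12:47 − 255 min = 08:32.
The closing segment starts at 15:16 and the weather segment starts at 08:32, so the weather segment is first.

the weather segment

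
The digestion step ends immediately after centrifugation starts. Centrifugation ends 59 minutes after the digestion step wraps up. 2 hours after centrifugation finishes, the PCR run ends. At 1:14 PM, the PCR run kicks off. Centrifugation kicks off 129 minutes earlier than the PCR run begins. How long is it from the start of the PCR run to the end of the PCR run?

Centrifugation starts at 1:14 PM − 129 min = 11:05 AM.
So the digestion step ends at 11:05 AM.
Centrifugation ends at 11:05 AM + 59 min = 12:04 PM.
The PCR run ends at 12:04 PM + 120 min = 2:04 PM.
From 1:14 PM to 2:04 PM is 50 minutes.

50 minutes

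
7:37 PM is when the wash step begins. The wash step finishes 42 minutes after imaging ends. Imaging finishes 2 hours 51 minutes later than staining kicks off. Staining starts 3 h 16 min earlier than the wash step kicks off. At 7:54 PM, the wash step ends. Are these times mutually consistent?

Yes

Staining starts at 7:37 PM − 196 min = 4:21 PM.
Imaging ends at 4:21 PM + 171 min = 7:12 PM.
The wash step ends at 7:12 PM + 42 min = 7:54 PM.
That matches the stated 7:54 PM, so the schedule is consistent.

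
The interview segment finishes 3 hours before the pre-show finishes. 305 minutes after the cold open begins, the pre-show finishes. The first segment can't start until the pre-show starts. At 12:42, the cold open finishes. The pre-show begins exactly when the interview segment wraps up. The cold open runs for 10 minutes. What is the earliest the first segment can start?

The cold open starts at 12:42 − 10 min = 12:32.
The pre-show ends at 12:32 + 305 min = 17:37.
The interview segment ends at 17:37 − 180 min = 14:37.
So the pre-show starts at 14:37.
The first segment is bounded by the pre-show, so the earliest it can start is 14:37.

14:37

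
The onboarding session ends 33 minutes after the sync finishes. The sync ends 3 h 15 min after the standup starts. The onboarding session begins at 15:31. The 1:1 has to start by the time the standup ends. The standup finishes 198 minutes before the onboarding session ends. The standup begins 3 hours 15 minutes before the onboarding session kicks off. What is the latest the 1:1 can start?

12:46

The standup starts at 15:31 − 195 min = 12:16.
The sync ends at 12:16 + 195 min = 15:31.
The onboarding session ends at 15:31 + 33 min = 16:04.
The standup ends at 16:04 − 198 min = 12:46.
The 1:1 is bounded by the standup, so the latest it can start is 12:46.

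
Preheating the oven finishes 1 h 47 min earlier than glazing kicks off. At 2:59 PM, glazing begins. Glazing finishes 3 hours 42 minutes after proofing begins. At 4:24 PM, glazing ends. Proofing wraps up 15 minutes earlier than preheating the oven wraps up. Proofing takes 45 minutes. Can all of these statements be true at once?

Preheating the oven ends at 2:59 PM − 107 min = 1:12 PM.
Proofing ends at 1:12 PM − 15 min = 12:57 PM.
Proofing starts at 12:57 PM − 45 min = 12:12 PM.
Glazing ends at 12:12 PM + 222 min = 3:54 PM.
But glazing is also said to end at 4:24 PM — a 30-minute conflict.

No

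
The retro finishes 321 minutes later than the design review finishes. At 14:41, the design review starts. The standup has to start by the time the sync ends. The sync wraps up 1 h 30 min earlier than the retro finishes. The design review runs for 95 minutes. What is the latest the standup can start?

20:07

The design review ends at 14:41 + 95 min = 16:16.
The retro ends at 16:16 + 321 min = 21:37.
The sync ends at 21:37 − 90 min = 20:07.
The standup is bounded by the sync, so the latest it can start is 20:07.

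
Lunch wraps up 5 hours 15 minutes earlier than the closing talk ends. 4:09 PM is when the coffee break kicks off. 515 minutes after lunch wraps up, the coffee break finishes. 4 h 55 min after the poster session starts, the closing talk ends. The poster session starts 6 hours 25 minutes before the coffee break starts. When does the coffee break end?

5:59 PM

The poster session starts at 4:09 PM − 385 min = 9:44 AM.
The closing talk ends at 9:44 AM + 295 min = 2:39 PM.
Lunch ends at 2:39 PM − 315 min = 9:24 AM.
The coffee break ends at 9:24 AM + 515 min = 5:59 PM.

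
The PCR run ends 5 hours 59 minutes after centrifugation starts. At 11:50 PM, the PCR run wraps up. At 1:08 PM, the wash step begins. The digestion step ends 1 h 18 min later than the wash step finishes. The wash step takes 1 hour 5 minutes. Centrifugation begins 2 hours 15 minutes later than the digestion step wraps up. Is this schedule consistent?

No

The wash step ends at 1:08 PM + 65 min = 2:13 PM.
The digestion step ends at 2:13 PM + 78 min = 3:31 PM.
Centrifugation starts at 3:31 PM + 135 min = 5:46 PM.
The PCR run ends at 5:46 PM + 359 min = 11:45 PM.
But the PCR run is also said to end at 11:50 PM — a 5-minute conflict.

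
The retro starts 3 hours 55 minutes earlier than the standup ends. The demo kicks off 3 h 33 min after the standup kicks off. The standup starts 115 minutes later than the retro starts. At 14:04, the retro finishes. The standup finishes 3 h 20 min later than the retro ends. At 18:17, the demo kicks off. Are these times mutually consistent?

The standup ends at 14:04 + 200 min = 17:24.
The retro starts at 17:24 − 235 min = 13:29.
The standup starts at 13:29 + 115 min = 15:24.
The demo starts at 15:24 + 213 min = 18:57.
But the demo is also said to start at 18:17 — a 40-minute conflict.

No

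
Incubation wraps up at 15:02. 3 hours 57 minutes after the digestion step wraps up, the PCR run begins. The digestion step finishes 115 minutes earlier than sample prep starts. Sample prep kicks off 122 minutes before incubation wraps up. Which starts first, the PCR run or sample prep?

Sample prep starts at 15:02 − 122 min = 13:00.
The digestion step ends at 13:00 − 115 min = 11:05.
The PCR run starts at 11:05 + 237 min = 15:02.
The PCR run starts at 15:02 and sample prep starts at 13:00, so sample prep is first.

sample prep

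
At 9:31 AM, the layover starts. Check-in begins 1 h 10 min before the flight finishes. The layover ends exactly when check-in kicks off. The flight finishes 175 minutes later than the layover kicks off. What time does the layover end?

The flight ends at 9:31 AM + 175 min = 12:26 PM.
Check-in starts at 12:26 PM − 70 min = 11:16 AM.
So the layover ends at 11:16 AM.

11:16 AM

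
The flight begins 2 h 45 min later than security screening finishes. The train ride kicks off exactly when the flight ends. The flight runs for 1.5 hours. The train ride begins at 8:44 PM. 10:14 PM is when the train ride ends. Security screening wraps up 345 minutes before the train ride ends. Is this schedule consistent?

Security screening ends at 10:14 PM − 345 min = 4:29 PM.
The flight starts at 4:29 PM + 165 min = 7:14 PM.
The flight ends at 7:14 PM + 90 min = 8:44 PM.
So the train ride starts at 8:44 PM.
That matches the stated 8:44 PM, so the schedule is consistent.

Yes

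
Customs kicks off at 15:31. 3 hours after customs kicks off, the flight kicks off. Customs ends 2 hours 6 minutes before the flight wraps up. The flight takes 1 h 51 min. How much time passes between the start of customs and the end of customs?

2 h 45 min

The flight starts at 15:31 + 180 min = 18:31.
The flight ends at 18:31 + 111 min = 20:22.
Customs ends at 20:22 − 126 min = 18:16.
From 15:31 to 18:16 is 2 h 45 min.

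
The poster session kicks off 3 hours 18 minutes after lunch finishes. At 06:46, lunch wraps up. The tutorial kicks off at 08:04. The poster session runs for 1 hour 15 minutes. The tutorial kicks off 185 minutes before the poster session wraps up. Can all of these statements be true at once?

No

The poster session starts at 06:46 + 198 min = 10:04.
The poster session ends at 10:04 + 75 min = 11:19.
The tutorial starts at 11:19 − 185 min = 08:14.
But the tutorial is also said to start at 08:04 — a 10-minute conflict.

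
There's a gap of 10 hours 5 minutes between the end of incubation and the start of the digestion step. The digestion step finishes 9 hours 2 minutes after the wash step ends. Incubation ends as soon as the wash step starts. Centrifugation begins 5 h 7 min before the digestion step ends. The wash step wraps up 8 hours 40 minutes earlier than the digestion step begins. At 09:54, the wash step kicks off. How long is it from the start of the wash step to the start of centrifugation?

5 h 20 min

Incubation ends at 09:54.
The digestion step starts at 09:54 + 605 min = 19:59.
The wash step ends at 19:59 − 520 min = 11:19.
The digestion step ends at 11:19 + 542 min = 20:21.
Centrifugation starts at 20:21 − 307 min = 15:14.
From 09:54 to 15:14 is 5 h 20 min.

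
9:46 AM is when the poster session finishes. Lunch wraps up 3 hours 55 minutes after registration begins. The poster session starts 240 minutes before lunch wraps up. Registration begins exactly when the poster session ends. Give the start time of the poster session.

Registration starts at 9:46 AM.
Lunch ends at 9:46 AM + 235 min = 1:41 PM.
The poster session starts at 1:41 PM − 240 min = 9:41 AM.

9:41 AM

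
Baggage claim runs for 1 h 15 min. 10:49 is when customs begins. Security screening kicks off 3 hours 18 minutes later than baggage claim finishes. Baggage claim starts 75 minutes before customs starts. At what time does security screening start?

Baggage claim starts at 10:49 − 75 min = 09:34.
Baggage claim ends at 09:34 + 75 min = 10:49.
Security screening starts at 10:49 + 198 min = 14:07.

14:07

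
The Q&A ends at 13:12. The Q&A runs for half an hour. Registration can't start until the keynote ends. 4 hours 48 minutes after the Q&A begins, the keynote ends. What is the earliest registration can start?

17:30

The Q&A starts at 13:12 − 30 min = 12:42.
The keynote ends at 12:42 + 288 min = 17:30.
Registration is bounded by the keynote, so the earliest it can start is 17:30.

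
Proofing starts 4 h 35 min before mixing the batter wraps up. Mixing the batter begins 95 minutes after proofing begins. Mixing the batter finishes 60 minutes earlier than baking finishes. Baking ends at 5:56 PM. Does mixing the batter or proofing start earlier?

Mixing the batter ends at 5:56 PM − 60 min = 4:56 PM.
Proofing starts at 4:56 PM − 275 min = 12:21 PM.
Mixing the batter starts at 12:21 PM + 95 min = 1:56 PM.
Mixing the batter starts at 1:56 PM and proofing starts at 12:21 PM, so proofing is first.

proofing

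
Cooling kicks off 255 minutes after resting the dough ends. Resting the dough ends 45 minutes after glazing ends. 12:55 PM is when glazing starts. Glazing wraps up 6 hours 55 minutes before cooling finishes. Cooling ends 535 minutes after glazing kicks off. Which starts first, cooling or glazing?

Cooling ends at 12:55 PM + 535 min = 9:50 PM.
Glazing ends at 9:50 PM − 415 min = 2:55 PM.
Resting the dough ends at 2:55 PM + 45 min = 3:40 PM.
Cooling starts at 3:40 PM + 255 min = 7:55 PM.
Cooling starts at 7:55 PM and glazing starts at 12:55 PM, so glazing is first.

glazing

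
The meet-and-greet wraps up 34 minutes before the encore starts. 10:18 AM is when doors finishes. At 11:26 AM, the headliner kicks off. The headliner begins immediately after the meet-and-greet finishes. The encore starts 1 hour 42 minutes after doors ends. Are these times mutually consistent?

The encore starts at 10:18 AM + 102 min = 12:00 PM.
The meet-and-greet ends at 12:00 PM − 34 min = 11:26 AM.
So the headliner starts at 11:26 AM.
That matches the stated 11:26 AM, so the schedule is consistent.

Yes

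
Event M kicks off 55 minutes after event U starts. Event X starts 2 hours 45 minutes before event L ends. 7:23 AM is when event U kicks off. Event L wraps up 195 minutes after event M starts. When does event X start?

8:48 AM

Event M starts at 7:23 AM + 55 min = 8:18 AM.
Event L ends at 8:18 AM + 195 min = 11:33 AM.
Event X starts at 11:33 AM − 165 min = 8:48 AM.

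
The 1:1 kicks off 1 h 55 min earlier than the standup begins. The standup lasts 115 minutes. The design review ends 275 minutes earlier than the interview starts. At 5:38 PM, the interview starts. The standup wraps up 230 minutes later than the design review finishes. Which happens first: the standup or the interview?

The design review ends at 5:38 PM − 275 min = 1:03 PM.
The standup ends at 1:03 PM + 230 min = 4:53 PM.
The standup starts at 4:53 PM − 115 min = 2:58 PM.
The standup starts at 2:58 PM and the interview starts at 5:38 PM, so the standup is first.

the standup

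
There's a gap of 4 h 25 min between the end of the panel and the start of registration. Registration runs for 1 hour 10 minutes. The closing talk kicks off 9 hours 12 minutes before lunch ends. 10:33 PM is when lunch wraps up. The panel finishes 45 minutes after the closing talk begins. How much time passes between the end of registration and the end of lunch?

The closing talk starts at 10:33 PM − 552 min = 1:21 PM.
The panel ends at 1:21 PM + 45 min = 2:06 PM.
Registration starts at 2:06 PM + 265 min = 6:31 PM.
Registration ends at 6:31 PM + 70 min = 7:41 PM.
From 7:41 PM to 10:33 PM is 2 h 52 min.

2 h 52 min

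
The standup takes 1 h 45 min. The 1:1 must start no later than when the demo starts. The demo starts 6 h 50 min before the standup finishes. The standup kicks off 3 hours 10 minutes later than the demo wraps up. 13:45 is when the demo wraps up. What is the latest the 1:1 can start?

11:50

The standup starts at 13:45 + 190 min = 16:55.
The standup ends at 16:55 + 105 min = 18:40.
The demo starts at 18:40 − 410 min = 11:50.
The 1:1 is bounded by the demo, so the latest it can start is 11:50.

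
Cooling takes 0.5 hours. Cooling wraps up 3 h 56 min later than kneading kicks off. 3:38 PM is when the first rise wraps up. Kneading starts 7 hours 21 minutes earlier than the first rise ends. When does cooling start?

11:43 AM

Kneading starts at 3:38 PM − 441 min = 8:17 AM.
Cooling ends at 8:17 AM + 236 min = 12:13 PM.
Cooling starts at 12:13 PM − 30 min = 11:43 AM.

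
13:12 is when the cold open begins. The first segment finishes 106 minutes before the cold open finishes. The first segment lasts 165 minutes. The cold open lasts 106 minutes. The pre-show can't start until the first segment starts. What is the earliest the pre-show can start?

The cold open ends at 13:12 + 106 min = 14:58.
The first segment ends at 14:58 − 106 min = 13:12.
The first segment starts at 13:12 − 165 min = 10:27.
The pre-show is bounded by the first segment, so the earliest it can start is 10:27.

10:27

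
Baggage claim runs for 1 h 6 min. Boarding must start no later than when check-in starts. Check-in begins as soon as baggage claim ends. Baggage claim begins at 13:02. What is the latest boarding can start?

Baggage claim ends at 13:02 + 66 min = 14:08.
So check-in starts at 14:08.
Boarding is bounded by check-in, so the latest it can start is 14:08.

14:08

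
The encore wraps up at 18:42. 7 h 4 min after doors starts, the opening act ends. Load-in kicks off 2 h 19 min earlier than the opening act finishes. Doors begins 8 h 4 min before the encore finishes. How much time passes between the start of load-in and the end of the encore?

3 h 19 min

Doors starts at 18:42 − 484 min = 10:38.
The opening act ends at 10:38 + 424 min = 17:42.
Load-in starts at 17:42 − 139 min = 15:23.
From 15:23 to 18:42 is 3 h 19 min.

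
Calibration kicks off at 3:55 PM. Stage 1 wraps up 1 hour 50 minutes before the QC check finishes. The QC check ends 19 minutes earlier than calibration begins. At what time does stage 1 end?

The QC check ends at 3:55 PM − 19 min = 3:36 PM.
Stage 1 ends at 3:36 PM − 110 min = 1:46 PM.

1:46 PM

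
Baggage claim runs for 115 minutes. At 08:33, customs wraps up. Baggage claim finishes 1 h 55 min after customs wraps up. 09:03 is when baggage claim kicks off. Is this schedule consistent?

No

Baggage claim ends at 08:33 + 115 min = 10:28.
Baggage claim starts at 10:28 − 115 min = 08:33.
But baggage claim is also said to start at 09:03 — a 30-minute conflict.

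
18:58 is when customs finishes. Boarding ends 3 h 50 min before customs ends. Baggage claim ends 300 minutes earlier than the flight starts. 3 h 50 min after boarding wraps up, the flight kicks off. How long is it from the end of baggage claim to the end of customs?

5 hours

Boarding ends at 18:58 − 230 min = 15:08.
The flight starts at 15:08 + 230 min = 18:58.
Baggage claim ends at 18:58 − 300 min = 13:58.
From 13:58 to 18:58 is 5 hours.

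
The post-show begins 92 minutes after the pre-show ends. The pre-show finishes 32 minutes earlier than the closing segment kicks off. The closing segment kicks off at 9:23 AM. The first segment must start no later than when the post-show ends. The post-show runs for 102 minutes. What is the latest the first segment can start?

The pre-show ends at 9:23 AM − 32 min = 8:51 AM.
The post-show starts at 8:51 AM + 92 min = 10:23 AM.
The post-show ends at 10:23 AM + 102 min = 12:05 PM.
The first segment is bounded by the post-show, so the latest it can start is 12:05 PM.

12:05 PM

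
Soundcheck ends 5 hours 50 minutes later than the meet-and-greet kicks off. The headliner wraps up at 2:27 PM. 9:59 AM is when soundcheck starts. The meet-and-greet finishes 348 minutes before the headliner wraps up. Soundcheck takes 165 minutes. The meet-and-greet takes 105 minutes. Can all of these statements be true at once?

The meet-and-greet ends at 2:27 PM − 348 min = 8:39 AM.
The meet-and-greet starts at 8:39 AM − 105 min = 6:54 AM.
Soundcheck ends at 6:54 AM + 350 min = 12:44 PM.
Soundcheck starts at 12:44 PM − 165 min = 9:59 AM.
That matches the stated 9:59 AM, so the schedule is consistent.

Yes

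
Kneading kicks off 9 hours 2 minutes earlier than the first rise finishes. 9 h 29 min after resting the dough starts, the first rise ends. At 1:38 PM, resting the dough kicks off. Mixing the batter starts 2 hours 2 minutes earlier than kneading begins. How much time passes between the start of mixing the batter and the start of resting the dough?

The first rise ends at 1:38 PM + 569 min = 11:07 PM.
Kneading starts at 11:07 PM − 542 min = 2:05 PM.
Mixing the batter starts at 2:05 PM − 122 min = 12:03 PM.
From 12:03 PM to 1:38 PM is 95 minutes.

95 minutes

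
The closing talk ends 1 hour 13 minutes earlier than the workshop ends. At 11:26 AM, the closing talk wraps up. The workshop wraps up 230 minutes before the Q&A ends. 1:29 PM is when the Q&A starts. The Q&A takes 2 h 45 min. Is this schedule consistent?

No

The Q&A ends at 1:29 PM + 165 min = 4:14 PM.
The workshop ends at 4:14 PM − 230 min = 12:24 PM.
The closing talk ends at 12:24 PM − 73 min = 11:11 AM.
But the closing talk is also said to end at 11:26 AM — a 15-minute conflict.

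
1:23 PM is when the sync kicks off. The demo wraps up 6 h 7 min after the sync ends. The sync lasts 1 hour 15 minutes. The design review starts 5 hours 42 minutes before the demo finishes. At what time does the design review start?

3:03 PM

The sync ends at 1:23 PM + 75 min = 2:38 PM.
The demo ends at 2:38 PM + 367 min = 8:45 PM.
The design review starts at 8:45 PM − 342 min = 3:03 PM.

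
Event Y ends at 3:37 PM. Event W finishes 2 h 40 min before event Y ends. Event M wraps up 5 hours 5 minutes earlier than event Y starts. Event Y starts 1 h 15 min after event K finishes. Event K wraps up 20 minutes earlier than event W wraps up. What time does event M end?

8:47 AM

Event W ends at 3:37 PM − 160 min = 12:57 PM.
Event K ends at 12:57 PM − 20 min = 12:37 PM.
Event Y starts at 12:37 PM + 75 min = 1:52 PM.
Event M ends at 1:52 PM − 305 min = 8:47 AM.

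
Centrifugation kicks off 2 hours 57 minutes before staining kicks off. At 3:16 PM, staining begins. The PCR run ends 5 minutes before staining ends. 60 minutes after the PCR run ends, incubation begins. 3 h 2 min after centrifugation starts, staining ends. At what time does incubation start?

4:16 PM

Centrifugation starts at 3:16 PM − 177 min = 12:19 PM.
Staining ends at 12:19 PM + 182 min = 3:21 PM.
The PCR run ends at 3:21 PM − 5 min = 3:16 PM.
Incubation starts at 3:16 PM + 60 min = 4:16 PM.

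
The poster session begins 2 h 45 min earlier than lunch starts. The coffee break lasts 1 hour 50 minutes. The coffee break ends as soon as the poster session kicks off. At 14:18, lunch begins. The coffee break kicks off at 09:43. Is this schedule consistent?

The poster session starts at 14:18 − 165 min = 11:33.
So the coffee break ends at 11:33.
The coffee break starts at 11:33 − 110 min = 09:43.
That matches the stated 09:43, so the schedule is consistent.

Yes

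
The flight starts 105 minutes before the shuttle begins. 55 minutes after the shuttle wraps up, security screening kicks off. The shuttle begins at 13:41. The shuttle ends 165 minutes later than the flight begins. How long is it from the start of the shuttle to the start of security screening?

115 minutes

The flight starts at 13:41 − 105 min = 11:56.
The shuttle ends at 11:56 + 165 min = 14:41.
Security screening starts at 14:41 + 55 min = 15:36.
From 13:41 to 15:36 is 115 minutes.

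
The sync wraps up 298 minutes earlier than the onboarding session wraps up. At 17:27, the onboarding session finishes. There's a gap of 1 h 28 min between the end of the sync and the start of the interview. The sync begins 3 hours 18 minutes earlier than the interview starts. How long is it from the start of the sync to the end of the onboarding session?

The sync ends at 17:27 − 298 min = 12:29.
The interview starts at 12:29 + 88 min = 13:57.
The sync starts at 13:57 − 198 min = 10:39.
From 10:39 to 17:27 is 408 minutes.

408 minutes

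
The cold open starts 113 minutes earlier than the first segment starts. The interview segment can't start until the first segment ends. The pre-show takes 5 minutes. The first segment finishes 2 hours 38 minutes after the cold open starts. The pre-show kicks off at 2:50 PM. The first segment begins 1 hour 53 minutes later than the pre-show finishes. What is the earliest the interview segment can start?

5:33 PM

The pre-show ends at 2:50 PM + 5 min = 2:55 PM.
The first segment starts at 2:55 PM + 113 min = 4:48 PM.
The cold open starts at 4:48 PM − 113 min = 2:55 PM.
The first segment ends at 2:55 PM + 158 min = 5:33 PM.
The interview segment is bounded by the first segment, so the earliest it can start is 5:33 PM.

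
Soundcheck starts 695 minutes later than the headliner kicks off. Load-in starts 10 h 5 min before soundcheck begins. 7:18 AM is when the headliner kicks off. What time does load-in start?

8:48 AM

Soundcheck starts at 7:18 AM + 695 min = 6:53 PM.
Load-in starts at 6:53 PM − 605 min = 8:48 AM.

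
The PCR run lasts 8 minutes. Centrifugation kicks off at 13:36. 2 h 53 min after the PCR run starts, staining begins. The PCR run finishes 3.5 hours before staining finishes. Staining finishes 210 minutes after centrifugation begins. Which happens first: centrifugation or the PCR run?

the PCR run

Staining ends at 13:36 + 210 min = 17:06.
The PCR run ends at 17:06 − 210 min = 13:36.
The PCR run starts at 13:36 − 8 min = 13:28.
Centrifugation starts at 13:36 and the PCR run starts at 13:28, so the PCR run is first.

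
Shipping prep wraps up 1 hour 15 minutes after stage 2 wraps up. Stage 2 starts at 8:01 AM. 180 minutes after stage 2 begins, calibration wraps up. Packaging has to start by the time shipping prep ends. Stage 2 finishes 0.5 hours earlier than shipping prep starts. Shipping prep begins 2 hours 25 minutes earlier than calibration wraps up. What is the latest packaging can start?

9:21 AM

Calibration ends at 8:01 AM + 180 min = 11:01 AM.
Shipping prep starts at 11:01 AM − 145 min = 8:36 AM.
Stage 2 ends at 8:36 AM − 30 min = 8:06 AM.
Shipping prep ends at 8:06 AM + 75 min = 9:21 AM.
Packaging is bounded by shipping prep, so the latest it can start is 9:21 AM.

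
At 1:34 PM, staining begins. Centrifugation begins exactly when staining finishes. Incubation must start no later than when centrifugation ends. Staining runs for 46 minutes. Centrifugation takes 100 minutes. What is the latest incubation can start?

4:00 PM

Staining ends at 1:34 PM + 46 min = 2:20 PM.
So centrifugation starts at 2:20 PM.
Centrifugation ends at 2:20 PM + 100 min = 4:00 PM.
Incubation is bounded by centrifugation, so the latest it can start is 4:00 PM.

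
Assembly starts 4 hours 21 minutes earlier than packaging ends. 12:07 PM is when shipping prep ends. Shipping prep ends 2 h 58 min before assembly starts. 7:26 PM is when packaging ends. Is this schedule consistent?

Assembly starts at 7:26 PM − 261 min = 3:05 PM.
Shipping prep ends at 3:05 PM − 178 min = 12:07 PM.
That matches the stated 12:07 PM, so the schedule is consistent.

Yes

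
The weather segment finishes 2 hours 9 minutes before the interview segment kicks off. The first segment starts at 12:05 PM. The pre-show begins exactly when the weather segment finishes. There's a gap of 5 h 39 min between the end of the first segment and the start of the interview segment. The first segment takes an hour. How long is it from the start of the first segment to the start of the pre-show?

4 hours 30 minutes

The first segment ends at 12:05 PM + 60 min = 1:05 PM.
The interview segment starts at 1:05 PM + 339 min = 6:44 PM.
The weather segment ends at 6:44 PM − 129 min = 4:35 PM.
So the pre-show starts at 4:35 PM.
From 12:05 PM to 4:35 PM is 4 hours 30 minutes.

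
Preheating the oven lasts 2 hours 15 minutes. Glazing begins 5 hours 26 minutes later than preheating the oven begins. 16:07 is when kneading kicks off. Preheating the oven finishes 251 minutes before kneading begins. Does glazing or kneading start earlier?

glazing

Preheating the oven ends at 16:07 − 251 min = 11:56.
Preheating the oven starts at 11:56 − 135 min = 09:41.
Glazing starts at 09:41 + 326 min = 15:07.
Glazing starts at 15:07 and kneading starts at 16:07, so glazing is first.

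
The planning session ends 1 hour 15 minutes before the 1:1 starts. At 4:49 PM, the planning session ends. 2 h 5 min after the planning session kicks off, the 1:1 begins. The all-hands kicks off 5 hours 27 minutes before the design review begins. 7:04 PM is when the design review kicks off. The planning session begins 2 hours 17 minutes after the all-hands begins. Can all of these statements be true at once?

No

The all-hands starts at 7:04 PM − 327 min = 1:37 PM.
The planning session starts at 1:37 PM + 137 min = 3:54 PM.
The 1:1 starts at 3:54 PM + 125 min = 5:59 PM.
The planning session ends at 5:59 PM − 75 min = 4:44 PM.
But the planning session is also said to end at 4:49 PM — a 5-minute conflict.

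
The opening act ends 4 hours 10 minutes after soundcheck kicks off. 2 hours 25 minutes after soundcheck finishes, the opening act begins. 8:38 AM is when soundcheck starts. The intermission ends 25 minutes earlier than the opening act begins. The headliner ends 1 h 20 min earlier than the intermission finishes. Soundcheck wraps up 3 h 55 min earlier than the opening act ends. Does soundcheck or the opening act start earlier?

soundcheck

The opening act ends at 8:38 AM + 250 min = 12:48 PM.
Soundcheck ends at 12:48 PM − 235 min = 8:53 AM.
The opening act starts at 8:53 AM + 145 min = 11:18 AM.
Soundcheck starts at 8:38 AM and the opening act starts at 11:18 AM, so soundcheck is first.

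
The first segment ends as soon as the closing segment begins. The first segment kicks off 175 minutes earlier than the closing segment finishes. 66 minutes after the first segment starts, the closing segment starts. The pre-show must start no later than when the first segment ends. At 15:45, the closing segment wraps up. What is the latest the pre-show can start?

The first segment starts at 15:45 − 175 min = 12:50.
The closing segment starts at 12:50 + 66 min = 13:56.
So the first segment ends at 13:56.
The pre-show is bounded by the first segment, so the latest it can start is 13:56.

13:56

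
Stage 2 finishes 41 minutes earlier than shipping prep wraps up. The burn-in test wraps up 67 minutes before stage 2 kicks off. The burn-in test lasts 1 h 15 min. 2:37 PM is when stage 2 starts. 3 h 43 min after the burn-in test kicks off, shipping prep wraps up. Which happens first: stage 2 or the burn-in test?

the burn-in test

The burn-in test ends at 2:37 PM − 67 min = 1:30 PM.
The burn-in test starts at 1:30 PM − 75 min = 12:15 PM.
Stage 2 starts at 2:37 PM and the burn-in test starts at 12:15 PM, so the burn-in test is first.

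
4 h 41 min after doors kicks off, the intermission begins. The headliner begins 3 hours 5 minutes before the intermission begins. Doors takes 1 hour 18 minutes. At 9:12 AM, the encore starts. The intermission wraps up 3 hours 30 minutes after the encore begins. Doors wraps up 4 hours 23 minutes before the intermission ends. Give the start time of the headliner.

8:37 AM

The intermission ends at 9:12 AM + 210 min = 12:42 PM.
Doors ends at 12:42 PM − 263 min = 8:19 AM.
Doors starts at 8:19 AM − 78 min = 7:01 AM.
The intermission starts at 7:01 AM + 281 min = 11:42 AM.
The headliner starts at 11:42 AM − 185 min = 8:37 AM.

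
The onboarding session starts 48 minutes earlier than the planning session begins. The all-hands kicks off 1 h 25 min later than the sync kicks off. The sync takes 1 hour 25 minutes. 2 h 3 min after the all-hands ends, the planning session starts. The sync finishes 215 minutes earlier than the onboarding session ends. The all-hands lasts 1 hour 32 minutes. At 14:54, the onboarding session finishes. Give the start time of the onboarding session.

14:06

The sync ends at 14:54 − 215 min = 11:19.
The sync starts at 11:19 − 85 min = 09:54.
The all-hands starts at 09:54 + 85 min = 11:19.
The all-hands ends at 11:19 + 92 min = 12:51.
The planning session starts at 12:51 + 123 min = 14:54.
The onboarding session starts at 14:54 − 48 min = 14:06.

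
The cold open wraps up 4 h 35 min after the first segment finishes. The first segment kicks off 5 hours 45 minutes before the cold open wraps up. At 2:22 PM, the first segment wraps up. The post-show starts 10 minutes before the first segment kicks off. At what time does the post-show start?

The cold open ends at 2:22 PM + 275 min = 6:57 PM.
The first segment starts at 6:57 PM − 345 min = 1:12 PM.
The post-show starts at 1:12 PM − 10 min = 1:02 PM.

1:02 PM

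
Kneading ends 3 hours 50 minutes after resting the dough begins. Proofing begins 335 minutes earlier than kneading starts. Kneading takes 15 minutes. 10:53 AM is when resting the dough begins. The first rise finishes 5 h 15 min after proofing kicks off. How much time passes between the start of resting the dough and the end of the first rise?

3 h 15 min

Kneading ends at 10:53 AM + 230 min = 2:43 PM.
Kneading starts at 2:43 PM − 15 min = 2:28 PM.
Proofing starts at 2:28 PM − 335 min = 8:53 AM.
The first rise ends at 8:53 AM + 315 min = 2:08 PM.
From 10:53 AM to 2:08 PM is 3 h 15 min.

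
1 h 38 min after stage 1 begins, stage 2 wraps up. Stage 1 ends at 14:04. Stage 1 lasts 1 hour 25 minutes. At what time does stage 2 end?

14:17

Stage 1 starts at 14:04 − 85 min = 12:39.
Stage 2 ends at 12:39 + 98 min = 14:17.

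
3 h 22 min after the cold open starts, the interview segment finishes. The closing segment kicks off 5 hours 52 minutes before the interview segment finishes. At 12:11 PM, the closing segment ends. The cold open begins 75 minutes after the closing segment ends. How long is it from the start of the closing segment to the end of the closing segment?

The cold open starts at 12:11 PM + 75 min = 1:26 PM.
The interview segment ends at 1:26 PM + 202 min = 4:48 PM.
The closing segment starts at 4:48 PM − 352 min = 10:56 AM.
From 10:56 AM to 12:11 PM is 1 h 15 min.

1 h 15 min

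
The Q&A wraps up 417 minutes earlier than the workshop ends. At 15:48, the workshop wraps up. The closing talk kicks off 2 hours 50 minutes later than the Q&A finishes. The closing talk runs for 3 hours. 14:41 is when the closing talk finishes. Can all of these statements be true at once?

The Q&A ends at 15:48 − 417 min = 08:51.
The closing talk starts at 08:51 + 170 min = 11:41.
The closing talk ends at 11:41 + 180 min = 14:41.
That matches the stated 14:41, so the schedule is consistent.

Yes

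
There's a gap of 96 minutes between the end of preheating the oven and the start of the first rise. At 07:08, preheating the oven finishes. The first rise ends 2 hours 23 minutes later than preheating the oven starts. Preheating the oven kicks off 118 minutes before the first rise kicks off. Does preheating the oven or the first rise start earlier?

preheating the oven

The first rise starts at 07:08 + 96 min = 08:44.
Preheating the oven starts at 08:44 − 118 min = 06:46.
Preheating the oven starts at 06:46 and the first rise starts at 08:44, so preheating the oven is first.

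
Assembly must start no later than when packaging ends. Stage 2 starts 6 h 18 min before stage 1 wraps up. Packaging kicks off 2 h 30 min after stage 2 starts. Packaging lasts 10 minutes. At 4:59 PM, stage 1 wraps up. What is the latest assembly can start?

Stage 2 starts at 4:59 PM − 378 min = 10:41 AM.
Packaging starts at 10:41 AM + 150 min = 1:11 PM.
Packaging ends at 1:11 PM + 10 min = 1:21 PM.
Assembly is bounded by packaging, so the latest it can start is 1:21 PM.

1:21 PM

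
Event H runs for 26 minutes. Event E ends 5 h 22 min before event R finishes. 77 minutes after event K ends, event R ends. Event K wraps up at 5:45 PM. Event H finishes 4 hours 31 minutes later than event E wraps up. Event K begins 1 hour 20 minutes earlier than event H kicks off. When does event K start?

4:25 PM

Event R ends at 5:45 PM + 77 min = 7:02 PM.
Event E ends at 7:02 PM − 322 min = 1:40 PM.
Event H ends at 1:40 PM + 271 min = 6:11 PM.
Event H starts at 6:11 PM − 26 min = 5:45 PM.
Event K starts at 5:45 PM − 80 min = 4:25 PM.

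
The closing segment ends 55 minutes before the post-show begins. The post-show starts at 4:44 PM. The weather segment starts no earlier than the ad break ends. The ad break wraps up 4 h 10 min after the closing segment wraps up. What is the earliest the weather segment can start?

7:59 PM

The closing segment ends at 4:44 PM − 55 min = 3:49 PM.
The ad break ends at 3:49 PM + 250 min = 7:59 PM.
The weather segment is bounded by the ad break, so the earliest it can start is 7:59 PM.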